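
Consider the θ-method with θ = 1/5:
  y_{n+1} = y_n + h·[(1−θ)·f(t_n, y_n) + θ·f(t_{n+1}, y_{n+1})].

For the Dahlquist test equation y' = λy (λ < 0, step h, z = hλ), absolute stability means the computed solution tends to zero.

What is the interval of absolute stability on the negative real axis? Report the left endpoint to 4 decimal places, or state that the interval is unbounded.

Test eqn y'=λy, z=hλ:
  y_{n+1} = y_n + z·[4/5·y_n + 1/5·y_{n+1}] ⇒ (1 − 1/5z)y_{n+1} = (1 + 4/5z)y_n
  R(z) = (1 + 4/5z)/(1 − 1/5z).

Need |R(x)|<1, x<0.
x=-1.48: |R|=0.1420
R=−1: 1+4/5x = −1+1/5x ⇒ -3/5x=2 ⇒ x=2/(-3/5)=-3.3333
Confirm numerically:
  x=-3.307: |R|=0.99049 <1
  x=-3.110: |R|=0.91739 <1
  x=-1.974: |R|=0.41526 <1
  x=-3.888: |R|=1.18722 >1
  x=-3.836: |R|=1.17067 >1
  x=-3.824: |R|=1.16682 >1
Stable set (-3.3333, 0).

z∈(-3.3333,0).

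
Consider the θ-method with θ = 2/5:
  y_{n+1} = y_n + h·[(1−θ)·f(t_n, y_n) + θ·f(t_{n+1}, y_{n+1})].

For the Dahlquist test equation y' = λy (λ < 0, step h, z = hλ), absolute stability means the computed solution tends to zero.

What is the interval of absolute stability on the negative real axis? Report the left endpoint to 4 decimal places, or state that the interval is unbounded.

Set f=λy, z=hλ:
  y_{n+1} = y_n + z·[3/5·y_n + 2/5·y_{n+1}] ⇒ (1 − 2/5z)y_{n+1} = (1 + 3/5z)y_n
  Hence R(z) = (1 + 3/5z)/(1 − 2/5z).

Boundary: |R(x)|=1, x<0.
x=-0.87: |R|=0.3546
R=−1: 1+3/5x = −1+2/5x ⇒ -1/5x=2 ⇒ x=2/(-1/5)=-10.0000
Confirm numerically:
  x=-8.243: |R|=0.91823 <1
  x=-7.894: |R|=0.89869 <1
  x=-6.768: |R|=0.82564 <1
  x=-6.664: |R|=0.81798 <1
  x=-10.372: |R|=1.01445 >1
  x=-10.268: |R|=1.01049 >1
Interval (-10.0000, 0).

z∈(-10.0000,0).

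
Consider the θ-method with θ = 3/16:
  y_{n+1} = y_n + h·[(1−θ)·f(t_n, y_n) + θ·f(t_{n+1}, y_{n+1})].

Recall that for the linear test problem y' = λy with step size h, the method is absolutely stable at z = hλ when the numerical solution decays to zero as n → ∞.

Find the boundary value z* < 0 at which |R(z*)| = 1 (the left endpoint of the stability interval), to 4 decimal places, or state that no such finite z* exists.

Set f=λy, z=hλ:
  y_{n+1} = y_n + z·[13/16·y_n + 3/16·y_{n+1}] ⇒ (1 − 3/16z)y_{n+1} = (1 + 13/16z)y_n
  ⇒ R(z) = (1 + 13/16z)/(1 − 3/16z).

Solve |R(x)|<1 on ℝ⁻.
x=-0.61: |R|=0.4526
R=−1: 1+13/16x = −1+3/16x ⇒ -5/8x=2 ⇒ x=2/(-5/8)=-3.2000
Confirm numerically:
  x=-2.962: |R|=0.90436 <1
  x=-2.469: |R|=0.68770 <1
  x=-2.325: |R|=0.61915 <1
  x=-2.270: |R|=0.59228 <1
  x=-3.463: |R|=1.09966 >1
  x=-3.236: |R|=1.01400 >1
So |R|<1 on (-3.2000, 0).

left endpoint -3.2000.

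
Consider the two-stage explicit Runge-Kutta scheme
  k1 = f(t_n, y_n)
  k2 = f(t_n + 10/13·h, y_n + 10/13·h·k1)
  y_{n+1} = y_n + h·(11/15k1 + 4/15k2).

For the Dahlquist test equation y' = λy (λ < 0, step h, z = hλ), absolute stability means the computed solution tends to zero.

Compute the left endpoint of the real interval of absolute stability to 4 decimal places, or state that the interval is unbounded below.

Test eqn y'=λy, z=hλ:
  k1=λy_n ⇒ h·k1=z·y_n;  k2=λ(1+10/13z)y_n ⇒ h·k2=z(1+10/13z)y_n
  y_{n+1}/y_n = 1 + 11/15z + 4/15z(1+10/13z) = 1 + z + 8/39z²
  Hence R(z) = 1 + z + 8/39z².

Boundary: |R(x)|=1, x<0.
x=-1.26: |R|=0.0657
R=1: x+8/39x²=0 ⇒ x=−39/8=-4.8750; min R=1−1/(4·8/39)=-0.2188>−1
Confirm numerically:
  x=-4.035: |R|=0.30474 <1
  x=-3.584: |R|=0.05088 <1
  x=-2.704: |R|=0.20418 <1
  x=-5.278: |R|=1.43631 >1
  x=-4.986: |R|=1.11353 >1
  x=-4.947: |R|=1.07306 >1
Interval (-4.8750, 0).

left endpoint -4.8750.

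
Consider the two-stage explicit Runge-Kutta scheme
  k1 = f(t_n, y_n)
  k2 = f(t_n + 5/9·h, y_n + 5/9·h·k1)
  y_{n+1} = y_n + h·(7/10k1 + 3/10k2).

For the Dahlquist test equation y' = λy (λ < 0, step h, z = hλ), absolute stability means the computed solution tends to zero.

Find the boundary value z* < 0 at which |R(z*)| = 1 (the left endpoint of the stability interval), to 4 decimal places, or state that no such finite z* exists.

z* = -6.0000.

Test eqn y'=λy, z=hλ:
  k1=λy_n ⇒ h·k1=z·y_n;  k2=λ(1+5/9z)y_n ⇒ h·k2=z(1+5/9z)y_n
  y_{n+1}/y_n = 1 + 7/10z + 3/10z(1+5/9z) = 1 + z + 1/6z²
  so R(z) = 1 + z + 1/6z².

Find x<0 with |R(x)|<1.
x=-0.41: |R|=0.6180
R=1: x+1/6x²=0 ⇒ x=−6=-6.0000; min R=1−1/(4·1/6)=-0.5000>−1
Confirm numerically:
  x=-4.884: |R|=0.09158 <1
  x=-4.210: |R|=0.25598 <1
  x=-3.669: |R|=0.42541 <1
  x=-6.447: |R|=1.48030 >1
  x=-6.256: |R|=1.26692 >1
Stable set (-6.0000, 0).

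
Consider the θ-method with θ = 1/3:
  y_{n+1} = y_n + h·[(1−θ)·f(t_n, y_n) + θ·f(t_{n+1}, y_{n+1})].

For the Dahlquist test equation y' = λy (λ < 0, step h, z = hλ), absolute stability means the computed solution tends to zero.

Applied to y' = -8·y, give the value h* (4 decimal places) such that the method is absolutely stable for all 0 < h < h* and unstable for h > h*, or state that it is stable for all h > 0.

(-6.0000,0); λ=-8 ⇒ h* = (6)/8 = 0.7500.

With y'=λy (z=hλ):
  y_{n+1} = y_n + z·[2/3·y_n + 1/3·y_{n+1}] ⇒ (1 − 1/3z)y_{n+1} = (1 + 2/3z)y_n
  so R(z) = (1 + 2/3z)/(1 − 1/3z).

Need |R(x)|<1, x<0.
x=-0.59: |R|=0.5070
R=−1: 1+2/3x = −1+1/3x ⇒ -1/3x=2 ⇒ x=2/(-1/3)=-6.0000
Confirm numerically:
  x=-5.380: |R|=0.92601 <1
  x=-5.234: |R|=0.90697 <1
  x=-3.631: |R|=0.64274 <1
  x=-6.407: |R|=1.04327 >1
  x=-6.321: |R|=1.03444 >1
  x=-6.219: |R|=1.02376 >1
Stable set (-6.0000, 0).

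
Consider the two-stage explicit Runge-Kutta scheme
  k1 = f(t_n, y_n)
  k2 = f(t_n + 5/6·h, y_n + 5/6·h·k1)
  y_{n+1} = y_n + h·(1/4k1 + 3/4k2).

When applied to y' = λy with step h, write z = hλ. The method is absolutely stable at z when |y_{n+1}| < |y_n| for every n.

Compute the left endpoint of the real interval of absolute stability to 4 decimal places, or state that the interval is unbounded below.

z* = -1.6000.

With y'=λy (z=hλ):
  k1=λy_n ⇒ h·k1=z·y_n;  k2=λ(1+5/6z)y_n ⇒ h·k2=z(1+5/6z)y_n
  y_{n+1}/y_n = 1 + 1/4z + 3/4z(1+5/6z) = 1 + z + 5/8z²
  R(z) = 1 + z + 5/8z².

Need |R(x)|<1, x<0.
x=-0.72: |R|=0.6040
R=1: x+5/8x²=0 ⇒ x=−8/5=-1.6000; min R=1−1/(4·5/8)=0.6000>−1
Confirm numerically:
  x=-1.187: |R|=0.69361 <1
  x=-1.184: |R|=0.69216 <1
  x=-1.007: |R|=0.62678 <1
  x=-0.900: |R|=0.60625 <1
  x=-1.666: |R|=1.06872 >1
  x=-1.637: |R|=1.03786 >1
Stable set (-1.6000, 0).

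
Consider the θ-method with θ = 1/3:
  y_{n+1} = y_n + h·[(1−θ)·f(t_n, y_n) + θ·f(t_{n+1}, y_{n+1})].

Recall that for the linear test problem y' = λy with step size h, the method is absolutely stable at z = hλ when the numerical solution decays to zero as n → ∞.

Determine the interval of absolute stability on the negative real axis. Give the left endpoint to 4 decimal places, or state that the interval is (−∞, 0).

Test eqn y'=λy, z=hλ:
  y_{n+1} = y_n + z·[2/3·y_n + 1/3·y_{n+1}] ⇒ (1 − 1/3z)y_{n+1} = (1 + 2/3z)y_n
  so R(z) = (1 + 2/3z)/(1 − 1/3z).

Need |R(x)|<1, x<0.
x=-0.68: |R|=0.4457
R=−1: 1+2/3x = −1+1/3x ⇒ -1/3x=2 ⇒ x=2/(-1/3)=-6.0000
Confirm numerically:
  x=-5.637: |R|=0.95797 <1
  x=-5.557: |R|=0.94823 <1
  x=-4.097: |R|=0.73186 <1
  x=-6.514: |R|=1.05403 >1
  x=-6.118: |R|=1.01294 >1
Interval (-6.0000, 0).

z∈(-6.0000,0).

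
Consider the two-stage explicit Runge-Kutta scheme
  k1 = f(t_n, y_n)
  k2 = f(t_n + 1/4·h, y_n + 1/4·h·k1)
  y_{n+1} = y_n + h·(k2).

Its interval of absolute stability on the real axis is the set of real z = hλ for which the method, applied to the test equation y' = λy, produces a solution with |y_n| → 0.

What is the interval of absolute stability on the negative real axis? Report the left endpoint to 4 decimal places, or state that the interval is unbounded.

z∈(-4.0000,0).

Test eqn y'=λy, z=hλ:
  k1=λy_n ⇒ h·k1=z·y_n;  k2=λ(1+1/4z)y_n ⇒ h·k2=z(1+1/4z)y_n
  y_{n+1}/y_n = 1 + z(1+1/4z) = 1 + z + 1/4z²
  ⇒ R(z) = 1 + z + 1/4z².

Need |R(x)|<1, x<0.
x=-0.56: |R|=0.5184
R=1: x+1/4x²=0 ⇒ x=−4=-4.0000; min R=1−1/(4·1/4)=0.0000>−1
Confirm numerically:
  x=-3.670: |R|=0.69722 <1
  x=-2.711: |R|=0.12638 <1
  x=-2.122: |R|=0.00372 <1
  x=-2.049: |R|=0.00060 <1
  x=-4.191: |R|=1.20012 >1
  x=-4.045: |R|=1.04551 >1
Stable set (-4.0000, 0).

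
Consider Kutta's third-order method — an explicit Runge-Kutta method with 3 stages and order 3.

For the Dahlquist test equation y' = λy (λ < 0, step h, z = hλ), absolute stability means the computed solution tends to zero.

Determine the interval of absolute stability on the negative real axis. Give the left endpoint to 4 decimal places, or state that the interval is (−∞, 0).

Set f=λy, z=hλ:
  order 3, 3-stage ⇒ R(z)=1+z+z^2/2+z^3/6
  (e.g. R(-1.05)=0.30831, |R|=0.30831)

Find x<0 with |R(x)|<1.
x=-1.05: |R|=0.3083
|R(-2.57)|=1.0966 |R(-2.5)|=0.9792 |R(-1.8)|=0.1520
Bisect:
  x_lo=-3.1569 |R|=2.4176  x_hi=-0.2848 |R|=0.7519
  mid=-1.72089 |R|=0.08955 →hi
  mid=-2.43891 |R|=0.88266 →hi
  mid=-2.79793 |R|=1.53427 →lo
  mid=-2.61842 |R|=1.18239 →lo
  mid=-2.52867 |R|=1.02637 →lo
  mid=-2.48379 |R|=0.95302 →hi
  mid=-2.50623 |R|=0.98932 →hi
  ...
  [-2.51289,-2.51271] ⇒ x*=-2.5127
Stable set (-2.5127, 0).

z∈(-2.5127,0).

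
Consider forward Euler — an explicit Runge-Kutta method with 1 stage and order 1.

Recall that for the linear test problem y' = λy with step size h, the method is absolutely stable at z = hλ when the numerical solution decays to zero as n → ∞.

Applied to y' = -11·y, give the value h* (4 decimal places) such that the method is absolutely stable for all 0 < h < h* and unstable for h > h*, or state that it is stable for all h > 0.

(-2.0000,0); λ=-11 ⇒ h* = 0.1818.

Set f=λy, z=hλ:
  order 1, 1-stage ⇒ R(z)=1+z
  (e.g. R(-1.62)=-0.62000, |R|=0.62000)

Find x<0 with |R(x)|<1.
x=-1.62: |R|=0.6200
|R(-1.35)|=0.3500 |R(-1.28)|=0.2800 |R(-0.97)|=0.0300
Bisect:
  x_lo=-2.7722 |R|=1.7722  x_hi=-0.2237 |R|=0.7763
  mid=-1.49794 |R|=0.49794 →hi
  mid=-2.13507 |R|=1.13507 →lo
  mid=-1.81651 |R|=0.81651 →hi
  mid=-1.97579 |R|=0.97579 →hi
  mid=-2.05543 |R|=1.05543 →lo
  mid=-2.01561 |R|=1.01561 →lo
  mid=-1.99570 |R|=0.99570 →hi
  mid=-2.00565 |R|=1.00565 →lo
  ...
  [-2.00005,-1.99990] ⇒ x*=-2.0000
So |R|<1 on (-2.0000, 0).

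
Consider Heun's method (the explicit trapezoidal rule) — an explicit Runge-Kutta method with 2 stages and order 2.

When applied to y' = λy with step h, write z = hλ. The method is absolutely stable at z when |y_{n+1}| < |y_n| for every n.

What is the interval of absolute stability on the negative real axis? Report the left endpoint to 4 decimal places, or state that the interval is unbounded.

(-2.0000, 0).

With y'=λy (z=hλ):
  order 2, 2-stage ⇒ R(z)=1+z+z^2/2
  (e.g. R(-1.78)=0.80420, |R|=0.80420)

Boundary: |R(x)|=1, x<0.
x=-1.78: |R|=0.8042
|R(-2.06)|=1.0618 |R(-1.6)|=0.6800 |R(-1.57)|=0.6624
Bisect:
  x_lo=-2.7453 |R|=2.0230  x_hi=-0.1622 |R|=0.8510
  mid=-1.45372 |R|=0.60293 →hi
  mid=-2.09949 |R|=1.10444 →lo
  mid=-1.77661 |R|=0.80156 →hi
  mid=-1.93805 |R|=0.93997 →hi
  mid=-2.01877 |R|=1.01894 →lo
  mid=-1.97841 |R|=0.97864 →hi
  mid=-1.99859 |R|=0.99859 →hi
  mid=-2.00868 |R|=1.00871 →lo
  mid=-2.00363 |R|=1.00364 →lo
  ...
  [-2.00001,-1.99985] ⇒ x*=-2.0000
Interval (-2.0000, 0).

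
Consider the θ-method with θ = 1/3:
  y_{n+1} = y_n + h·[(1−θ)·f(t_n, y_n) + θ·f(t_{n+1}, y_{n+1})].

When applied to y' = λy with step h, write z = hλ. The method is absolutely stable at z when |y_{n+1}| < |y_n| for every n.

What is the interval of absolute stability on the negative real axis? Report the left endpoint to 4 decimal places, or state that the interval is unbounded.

On y'=λy, z=hλ:
  y_{n+1} = y_n + z·[2/3·y_n + 1/3·y_{n+1}] ⇒ (1 − 1/3z)y_{n+1} = (1 + 2/3z)y_n
  ⇒ R(z) = (1 + 2/3z)/(1 − 1/3z).

Need |R(x)|<1, x<0.
x=-0.47: |R|=0.5937
R=−1: 1+2/3x = −1+1/3x ⇒ -1/3x=2 ⇒ x=2/(-1/3)=-6.0000
Confirm numerically:
  x=-4.707: |R|=0.83223 <1
  x=-2.977: |R|=0.49423 <1
  x=-2.565: |R|=0.38275 <1
  x=-6.306: |R|=1.03288 >1
  x=-6.287: |R|=1.03090 >1
  x=-6.083: |R|=1.00914 >1
Stable set (-6.0000, 0).

z∈(-6.0000,0).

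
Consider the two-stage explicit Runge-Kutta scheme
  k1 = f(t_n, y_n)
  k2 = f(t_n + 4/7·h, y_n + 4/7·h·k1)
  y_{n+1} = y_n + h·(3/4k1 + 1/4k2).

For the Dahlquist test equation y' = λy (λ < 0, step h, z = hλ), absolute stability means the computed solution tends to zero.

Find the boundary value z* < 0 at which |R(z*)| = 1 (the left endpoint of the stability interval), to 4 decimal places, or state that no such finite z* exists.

On y'=λy, z=hλ:
  k1=λy_n ⇒ h·k1=z·y_n;  k2=λ(1+4/7z)y_n ⇒ h·k2=z(1+4/7z)y_n
  y_{n+1}/y_n = 1 + 3/4z + 1/4z(1+4/7z) = 1 + z + 1/7z²
  Hence R(z) = 1 + z + 1/7z².

Find x<0 with |R(x)|<1.
x=-0.53: |R|=0.5101
R=1: x+1/7x²=0 ⇒ x=−7=-7.0000; min R=1−1/(4·1/7)=-0.7500>−1
Confirm numerically:
  x=-6.889: |R|=0.89076 <1
  x=-5.701: |R|=0.05794 <1
  x=-3.102: |R|=0.72737 <1
  x=-3.045: |R|=0.72043 <1
  x=-7.372: |R|=1.39177 >1
  x=-7.366: |R|=1.38514 >1
  x=-7.129: |R|=1.13138 >1
Stable set (-7.0000, 0).

z* = -7.0000.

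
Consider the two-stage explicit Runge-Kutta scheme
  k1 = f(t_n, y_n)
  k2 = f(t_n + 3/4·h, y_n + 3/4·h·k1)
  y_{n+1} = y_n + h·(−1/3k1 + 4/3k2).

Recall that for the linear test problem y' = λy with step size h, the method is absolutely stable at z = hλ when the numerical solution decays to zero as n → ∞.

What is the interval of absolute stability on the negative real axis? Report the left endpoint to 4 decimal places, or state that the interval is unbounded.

(-1.0000, 0).

Set f=λy, z=hλ:
  k1=λy_n ⇒ h·k1=z·y_n;  k2=λ(1+3/4z)y_n ⇒ h·k2=z(1+3/4z)y_n
  y_{n+1}/y_n = 1 − 1/3z + 4/3z(1+3/4z) = 1 + z + z²
  Hence R(z) = 1 + z + z².

Need |R(x)|<1, x<0.
x=-0.76: |R|=0.8176
R=1: x+1x²=0 ⇒ x=−1=-1.0000; min R=1−1/(4·1)=0.7500>−1
Confirm numerically:
  x=-0.652: |R|=0.77310 <1
  x=-0.529: |R|=0.75084 <1
  x=-0.444: |R|=0.75314 <1
  x=-0.438: |R|=0.75384 <1
  x=-1.483: |R|=1.71629 >1
  x=-1.215: |R|=1.26123 >1
  x=-1.052: |R|=1.05470 >1
Stable set (-1.0000, 0).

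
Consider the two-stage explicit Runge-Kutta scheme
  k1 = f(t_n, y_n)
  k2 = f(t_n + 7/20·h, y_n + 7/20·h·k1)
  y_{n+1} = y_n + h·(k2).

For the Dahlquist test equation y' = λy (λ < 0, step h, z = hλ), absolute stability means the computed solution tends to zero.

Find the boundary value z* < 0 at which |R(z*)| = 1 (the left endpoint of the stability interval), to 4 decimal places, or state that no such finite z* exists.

z* = -2.8571.

Set f=λy, z=hλ:
  k1=λy_n ⇒ h·k1=z·y_n;  k2=λ(1+7/20z)y_n ⇒ h·k2=z(1+7/20z)y_n
  y_{n+1}/y_n = 1 + z(1+7/20z) = 1 + z + 7/20z²
  Hence R(z) = 1 + z + 7/20z².

Solve |R(x)|<1 on ℝ⁻.
x=-1.61: |R|=0.2972
R=1: x+7/20x²=0 ⇒ x=−20/7=-2.8571; min R=1−1/(4·7/20)=0.2857>−1
Confirm numerically:
  x=-1.515: |R|=0.28833 <1
  x=-1.391: |R|=0.28621 <1
  x=-1.299: |R|=0.29159 <1
  x=-1.192: |R|=0.30530 <1
  x=-3.367: |R|=1.60084 >1
  x=-3.154: |R|=1.32770 >1
  x=-2.929: |R|=1.07366 >1
Interval (-2.8571, 0).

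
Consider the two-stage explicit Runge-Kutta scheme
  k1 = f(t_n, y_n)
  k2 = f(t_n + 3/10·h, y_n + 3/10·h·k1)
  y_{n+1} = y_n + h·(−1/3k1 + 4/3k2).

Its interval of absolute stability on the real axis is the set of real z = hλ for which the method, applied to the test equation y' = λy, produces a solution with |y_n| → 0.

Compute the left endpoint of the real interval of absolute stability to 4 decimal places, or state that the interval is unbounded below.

With y'=λy (z=hλ):
  k1=λy_n ⇒ h·k1=z·y_n;  k2=λ(1+3/10z)y_n ⇒ h·k2=z(1+3/10z)y_n
  y_{n+1}/y_n = 1 − 1/3z + 4/3z(1+3/10z) = 1 + z + 2/5z²
  ⇒ R(z) = 1 + z + 2/5z².

Find x<0 with |R(x)|<1.
x=-1.58: |R|=0.4186
R=1: x+2/5x²=0 ⇒ x=−5/2=-2.5000; min R=1−1/(4·2/5)=0.3750>−1
Confirm numerically:
  x=-1.164: |R|=0.37796 <1
  x=-1.065: |R|=0.38869 <1
  x=-1.046: |R|=0.39165 <1
  x=-3.068: |R|=1.69705 >1
  x=-2.702: |R|=1.21832 >1
So |R|<1 on (-2.5000, 0).

left endpoint -2.5000.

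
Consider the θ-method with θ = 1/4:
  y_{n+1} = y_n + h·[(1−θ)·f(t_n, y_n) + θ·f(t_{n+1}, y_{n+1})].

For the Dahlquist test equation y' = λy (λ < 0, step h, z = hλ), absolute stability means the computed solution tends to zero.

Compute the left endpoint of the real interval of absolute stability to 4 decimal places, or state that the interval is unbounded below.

With y'=λy (z=hλ):
  y_{n+1} = y_n + z·[3/4·y_n + 1/4·y_{n+1}] ⇒ (1 − 1/4z)y_{n+1} = (1 + 3/4z)y_n
  ⇒ R(z) = (1 + 3/4z)/(1 − 1/4z).

Solve |R(x)|<1 on ℝ⁻.
x=-0.68: |R|=0.4188
R=−1: 1+3/4x = −1+1/4x ⇒ -1/2x=2 ⇒ x=2/(-1/2)=-4.0000
Confirm numerically:
  x=-3.593: |R|=0.89280 <1
  x=-2.644: |R|=0.59181 <1
  x=-2.616: |R|=0.58162 <1
  x=-1.922: |R|=0.29821 <1
  x=-4.562: |R|=1.13128 >1
  x=-4.080: |R|=1.01980 >1
Stable set (-4.0000, 0).

z* = -4.0000.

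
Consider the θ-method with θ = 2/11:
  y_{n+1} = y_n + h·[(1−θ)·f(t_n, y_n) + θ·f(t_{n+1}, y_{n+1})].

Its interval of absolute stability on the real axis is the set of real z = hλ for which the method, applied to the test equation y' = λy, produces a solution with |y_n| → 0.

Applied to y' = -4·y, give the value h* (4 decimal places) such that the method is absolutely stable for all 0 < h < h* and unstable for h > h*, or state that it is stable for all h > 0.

On y'=λy, z=hλ:
  y_{n+1} = y_n + z·[9/11·y_n + 2/11·y_{n+1}] ⇒ (1 − 2/11z)y_{n+1} = (1 + 9/11z)y_n
  R(z) = (1 + 9/11z)/(1 − 2/11z).

Solve |R(x)|<1 on ℝ⁻.
x=-1.46: |R|=0.1537
R=−1: 1+9/11x = −1+2/11x ⇒ -7/11x=2 ⇒ x=2/(-7/11)=-3.1429
Confirm numerically:
  x=-2.643: |R|=0.78515 <1
  x=-2.442: |R|=0.69114 <1
  x=-1.710: |R|=0.30444 <1
  x=-3.573: |R|=1.16593 >1
  x=-3.319: |R|=1.06991 >1
  x=-3.190: |R|=1.01899 >1
Stable set (-3.1429, 0).

(-3.1429,0); λ=-4 ⇒ h* = (22/7)/4 = 0.7857.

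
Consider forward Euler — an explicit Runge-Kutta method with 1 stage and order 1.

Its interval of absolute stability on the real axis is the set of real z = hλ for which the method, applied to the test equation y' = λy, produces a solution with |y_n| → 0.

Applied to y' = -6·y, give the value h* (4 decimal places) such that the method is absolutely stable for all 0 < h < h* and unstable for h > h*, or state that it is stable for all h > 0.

(-2.0000,0); λ=-6 ⇒ h* = 0.3333.

Test eqn y'=λy, z=hλ:
  order 1, 1-stage ⇒ R(z)=1+z
  (e.g. R(-0.68)=0.32000, |R|=0.32000)

Find x<0 with |R(x)|<1.
x=-0.68: |R|=0.3200
|R(-2.01)|=1.0100 |R(-1.28)|=0.2800 |R(-1.07)|=0.0700
Bisect:
  x_lo=-2.7742 |R|=1.7742  x_hi=-0.0920 |R|=0.9080
  mid=-1.43308 |R|=0.43308 →hi
  mid=-2.10363 |R|=1.10363 →lo
  mid=-1.76835 |R|=0.76835 →hi
  mid=-1.93599 |R|=0.93599 →hi
  mid=-2.01981 |R|=1.01981 →lo
  mid=-1.97790 |R|=0.97790 →hi
  mid=-1.99885 |R|=0.99885 →hi
  mid=-2.00933 |R|=1.00933 →lo
  ...
  [-2.00000,-1.99984] ⇒ x*=-2.0000
Stable set (-2.0000, 0).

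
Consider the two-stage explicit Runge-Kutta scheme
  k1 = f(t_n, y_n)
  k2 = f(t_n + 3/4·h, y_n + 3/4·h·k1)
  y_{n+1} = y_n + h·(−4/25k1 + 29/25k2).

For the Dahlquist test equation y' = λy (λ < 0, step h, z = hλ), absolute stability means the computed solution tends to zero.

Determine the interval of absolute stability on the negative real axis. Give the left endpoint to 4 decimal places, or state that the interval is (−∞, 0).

Test eqn y'=λy, z=hλ:
  k1=λy_n ⇒ h·k1=z·y_n;  k2=λ(1+3/4z)y_n ⇒ h·k2=z(1+3/4z)y_n
  y_{n+1}/y_n = 1 − 4/25z + 29/25z(1+3/4z) = 1 + z + 87/100z²
  R(z) = 1 + z + 87/100z².

Find x<0 with |R(x)|<1.
x=-0.42: |R|=0.7335
R=1: x+87/100x²=0 ⇒ x=−100/87=-1.1494; min R=1−1/(4·87/100)=0.7126>−1
Confirm numerically:
  x=-1.042: |R|=0.90261 <1
  x=-0.866: |R|=0.78646 <1
  x=-0.711: |R|=0.72880 <1
  x=-0.690: |R|=0.72421 <1
  x=-1.616: |R|=1.65597 >1
  x=-1.215: |R|=1.06932 >1
  x=-1.183: |R|=1.03456 >1
Interval (-1.1494, 0).

(-1.1494, 0).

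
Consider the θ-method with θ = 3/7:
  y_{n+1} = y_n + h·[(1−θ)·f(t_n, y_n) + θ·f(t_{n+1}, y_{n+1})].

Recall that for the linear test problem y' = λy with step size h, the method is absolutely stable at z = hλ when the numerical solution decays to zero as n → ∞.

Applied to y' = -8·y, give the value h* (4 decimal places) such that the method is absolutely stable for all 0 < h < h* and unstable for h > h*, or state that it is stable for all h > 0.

(-14.0000,0); λ=-8 ⇒ h* = (14)/8 = 1.7500.

With y'=λy (z=hλ):
  y_{n+1} = y_n + z·[4/7·y_n + 3/7·y_{n+1}] ⇒ (1 − 3/7z)y_{n+1} = (1 + 4/7z)y_n
  Hence R(z) = (1 + 4/7z)/(1 − 3/7z).

Boundary: |R(x)|=1, x<0.
x=-1.76: |R|=0.0033
R=−1: 1+4/7x = −1+3/7x ⇒ -1/7x=2 ⇒ x=2/(-1/7)=-14.0000
Confirm numerically:
  x=-13.589: |R|=0.99140 <1
  x=-12.759: |R|=0.97259 <1
  x=-6.546: |R|=0.72017 <1
  x=-14.354: |R|=1.00707 >1
  x=-14.269: |R|=1.00540 >1
  x=-14.266: |R|=1.00534 >1
Interval (-14.0000, 0).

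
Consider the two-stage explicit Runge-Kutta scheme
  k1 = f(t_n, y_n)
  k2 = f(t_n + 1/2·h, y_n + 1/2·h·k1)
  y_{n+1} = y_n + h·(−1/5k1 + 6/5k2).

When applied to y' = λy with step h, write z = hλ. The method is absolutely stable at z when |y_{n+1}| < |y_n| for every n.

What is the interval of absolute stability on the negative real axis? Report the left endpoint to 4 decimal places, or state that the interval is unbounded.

Set f=λy, z=hλ:
  k1=λy_n ⇒ h·k1=z·y_n;  k2=λ(1+1/2z)y_n ⇒ h·k2=z(1+1/2z)y_n
  y_{n+1}/y_n = 1 − 1/5z + 6/5z(1+1/2z) = 1 + z + 3/5z²
  Hence R(z) = 1 + z + 3/5z².

Find x<0 with |R(x)|<1.
x=-0.81: |R|=0.5837
R=1: x+3/5x²=0 ⇒ x=−5/3=-1.6667; min R=1−1/(4·3/5)=0.5833>−1
Confirm numerically:
  x=-1.481: |R|=0.83502 <1
  x=-1.208: |R|=0.66756 <1
  x=-0.914: |R|=0.58724 <1
  x=-2.239: |R|=1.76887 >1
  x=-1.922: |R|=1.29445 >1
Interval (-1.6667, 0).

z∈(-1.6667,0).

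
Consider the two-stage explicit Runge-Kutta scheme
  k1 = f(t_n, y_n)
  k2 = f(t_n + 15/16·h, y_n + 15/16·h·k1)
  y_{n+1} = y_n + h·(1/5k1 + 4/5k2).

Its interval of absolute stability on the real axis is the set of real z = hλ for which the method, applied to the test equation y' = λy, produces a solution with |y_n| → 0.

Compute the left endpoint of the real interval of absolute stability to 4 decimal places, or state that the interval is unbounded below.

z* = -1.3333.

Test eqn y'=λy, z=hλ:
  k1=λy_n ⇒ h·k1=z·y_n;  k2=λ(1+15/16z)y_n ⇒ h·k2=z(1+15/16z)y_n
  y_{n+1}/y_n = 1 + 1/5z + 4/5z(1+15/16z) = 1 + z + 3/4z²
  so R(z) = 1 + z + 3/4z².

Boundary: |R(x)|=1, x<0.
x=-0.73: |R|=0.6697
R=1: x+3/4x²=0 ⇒ x=−4/3=-1.3333; min R=1−1/(4·3/4)=0.6667>−1
Confirm numerically:
  x=-1.181: |R|=0.86507 <1
  x=-0.827: |R|=0.68595 <1
  x=-0.587: |R|=0.67143 <1
  x=-1.833: |R|=1.68692 >1
  x=-1.747: |R|=1.54201 >1
Stable set (-1.3333, 0).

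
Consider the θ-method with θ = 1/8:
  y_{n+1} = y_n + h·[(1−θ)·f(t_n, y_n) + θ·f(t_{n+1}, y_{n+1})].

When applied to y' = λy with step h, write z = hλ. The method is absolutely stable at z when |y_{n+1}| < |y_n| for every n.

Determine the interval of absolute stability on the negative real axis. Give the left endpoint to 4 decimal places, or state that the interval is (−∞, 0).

With y'=λy (z=hλ):
  y_{n+1} = y_n + z·[7/8·y_n + 1/8·y_{n+1}] ⇒ (1 − 1/8z)y_{n+1} = (1 + 7/8z)y_n
  Hence R(z) = (1 + 7/8z)/(1 − 1/8z).

Need |R(x)|<1, x<0.
x=-1.66: |R|=0.3747
R=−1: 1+7/8x = −1+1/8x ⇒ -3/4x=2 ⇒ x=2/(-3/4)=-2.6667
Confirm numerically:
  x=-2.413: |R|=0.85384 <1
  x=-2.321: |R|=0.79905 <1
  x=-1.771: |R|=0.45001 <1
  x=-1.576: |R|=0.31662 <1
  x=-3.089: |R|=1.22851 >1
  x=-3.087: |R|=1.22747 >1
Stable set (-2.6667, 0).

(-2.6667, 0).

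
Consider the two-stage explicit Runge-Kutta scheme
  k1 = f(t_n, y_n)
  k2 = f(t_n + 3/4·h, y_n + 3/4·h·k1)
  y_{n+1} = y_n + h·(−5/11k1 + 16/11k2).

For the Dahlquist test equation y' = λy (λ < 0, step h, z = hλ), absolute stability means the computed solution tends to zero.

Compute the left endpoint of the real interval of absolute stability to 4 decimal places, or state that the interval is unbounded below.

With y'=λy (z=hλ):
  k1=λy_n ⇒ h·k1=z·y_n;  k2=λ(1+3/4z)y_n ⇒ h·k2=z(1+3/4z)y_n
  y_{n+1}/y_n = 1 − 5/11z + 16/11z(1+3/4z) = 1 + z + 12/11z²
  Hence R(z) = 1 + z + 12/11z².

Find x<0 with |R(x)|<1.
x=-1.37: |R|=1.6775
R=1: x+12/11x²=0 ⇒ x=−11/12=-0.9167; min R=1−1/(4·12/11)=0.7708>−1
Confirm numerically:
  x=-0.873: |R|=0.95841 <1
  x=-0.843: |R|=0.93225 <1
  x=-0.693: |R|=0.83091 <1
  x=-0.679: |R|=0.82395 <1
  x=-1.321: |R|=1.58268 >1
  x=-0.981: |R|=1.06885 >1
  x=-0.963: |R|=1.04868 >1
Interval (-0.9167, 0).

z* = -0.9167.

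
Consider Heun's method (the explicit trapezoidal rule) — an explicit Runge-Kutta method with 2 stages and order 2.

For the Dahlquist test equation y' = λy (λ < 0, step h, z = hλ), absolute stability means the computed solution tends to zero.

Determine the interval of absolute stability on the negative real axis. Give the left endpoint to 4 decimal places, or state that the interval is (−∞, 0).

(-2.0000, 0).

Set f=λy, z=hλ:
  order 2, 2-stage ⇒ R(z)=1+z+z^2/2
  (e.g. R(-1.41)=0.58405, |R|=0.58405)

Need |R(x)|<1, x<0.
x=-1.41: |R|=0.5840
|R(-1.44)|=0.5968 |R(-0.51)|=0.6200
Bisect:
  x_lo=-2.6215 |R|=1.8146  x_hi=-0.3578 |R|=0.7062
  mid=-1.48962 |R|=0.61987 →hi
  mid=-2.05556 |R|=1.05710 →lo
  mid=-1.77259 |R|=0.79845 →hi
  mid=-1.91407 |R|=0.91777 →hi
  mid=-1.98482 |R|=0.98493 →hi
  mid=-2.02019 |R|=1.02039 →lo
  mid=-2.00250 |R|=1.00250 →lo
  mid=-1.99366 |R|=0.99368 →hi
  ...
  [-2.00001,-1.99988] ⇒ x*=-2.0000
Interval (-2.0000, 0).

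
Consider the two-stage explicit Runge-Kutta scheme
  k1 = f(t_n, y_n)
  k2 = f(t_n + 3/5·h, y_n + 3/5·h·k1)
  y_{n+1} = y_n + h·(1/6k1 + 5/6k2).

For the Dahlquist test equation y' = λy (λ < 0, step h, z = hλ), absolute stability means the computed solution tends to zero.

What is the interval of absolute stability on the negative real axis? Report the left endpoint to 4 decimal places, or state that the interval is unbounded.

On y'=λy, z=hλ:
  k1=λy_n ⇒ h·k1=z·y_n;  k2=λ(1+3/5z)y_n ⇒ h·k2=z(1+3/5z)y_n
  y_{n+1}/y_n = 1 + 1/6z + 5/6z(1+3/5z) = 1 + z + 1/2z²
  so R(z) = 1 + z + 1/2z².

Need |R(x)|<1, x<0.
x=-0.99: |R|=0.5000
R=1: x+1/2x²=0 ⇒ x=−2=-2.0000; min R=1−1/(4·1/2)=0.5000>−1
Confirm numerically:
  x=-1.456: |R|=0.60397 <1
  x=-1.130: |R|=0.50845 <1
  x=-0.999: |R|=0.50000 <1
  x=-0.969: |R|=0.50048 <1
  x=-2.250: |R|=1.28125 >1
  x=-2.091: |R|=1.09514 >1
Interval (-2.0000, 0).

(-2.0000, 0).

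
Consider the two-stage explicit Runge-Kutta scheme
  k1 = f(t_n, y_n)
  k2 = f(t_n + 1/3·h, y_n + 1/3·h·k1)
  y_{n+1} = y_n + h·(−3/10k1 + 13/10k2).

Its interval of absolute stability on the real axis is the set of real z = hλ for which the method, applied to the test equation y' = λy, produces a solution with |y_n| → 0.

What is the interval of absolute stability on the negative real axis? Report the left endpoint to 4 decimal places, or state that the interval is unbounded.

(-2.3077, 0).

Test eqn y'=λy, z=hλ:
  k1=λy_n ⇒ h·k1=z·y_n;  k2=λ(1+1/3z)y_n ⇒ h·k2=z(1+1/3z)y_n
  y_{n+1}/y_n = 1 − 3/10z + 13/10z(1+1/3z) = 1 + z + 13/30z²
  Hence R(z) = 1 + z + 13/30z².

Find x<0 with |R(x)|<1.
x=-0.97: |R|=0.4377
R=1: x+13/30x²=0 ⇒ x=−30/13=-2.3077; min R=1−1/(4·13/30)=0.4231>−1
Confirm numerically:
  x=-1.843: |R|=0.62888 <1
  x=-1.505: |R|=0.47651 <1
  x=-1.298: |R|=0.43208 <1
  x=-1.119: |R|=0.42360 <1
  x=-2.898: |R|=1.74131 >1
  x=-2.824: |R|=1.63182 >1
  x=-2.621: |R|=1.35584 >1
Stable set (-2.3077, 0).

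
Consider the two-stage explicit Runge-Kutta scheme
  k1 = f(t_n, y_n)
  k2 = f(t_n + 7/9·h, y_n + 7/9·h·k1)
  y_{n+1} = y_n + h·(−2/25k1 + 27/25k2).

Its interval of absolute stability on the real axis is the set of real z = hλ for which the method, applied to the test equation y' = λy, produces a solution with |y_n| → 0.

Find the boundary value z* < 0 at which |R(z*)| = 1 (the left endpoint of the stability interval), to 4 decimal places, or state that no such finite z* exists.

left endpoint -1.1905.

On y'=λy, z=hλ:
  k1=λy_n ⇒ h·k1=z·y_n;  k2=λ(1+7/9z)y_n ⇒ h·k2=z(1+7/9z)y_n
  y_{n+1}/y_n = 1 − 2/25z + 27/25z(1+7/9z) = 1 + z + 21/25z²
  so R(z) = 1 + z + 21/25z².

Boundary: |R(x)|=1, x<0.
x=-1.3: |R|=1.1196
R=1: x+21/25x²=0 ⇒ x=−25/21=-1.1905; min R=1−1/(4·21/25)=0.7024>−1
Confirm numerically:
  x=-1.079: |R|=0.89896 <1
  x=-0.939: |R|=0.80165 <1
  x=-0.838: |R|=0.75188 <1
  x=-0.481: |R|=0.71334 <1
  x=-1.500: |R|=1.39000 >1
  x=-1.450: |R|=1.31610 >1
  x=-1.269: |R|=1.08370 >1
So |R|<1 on (-1.1905, 0).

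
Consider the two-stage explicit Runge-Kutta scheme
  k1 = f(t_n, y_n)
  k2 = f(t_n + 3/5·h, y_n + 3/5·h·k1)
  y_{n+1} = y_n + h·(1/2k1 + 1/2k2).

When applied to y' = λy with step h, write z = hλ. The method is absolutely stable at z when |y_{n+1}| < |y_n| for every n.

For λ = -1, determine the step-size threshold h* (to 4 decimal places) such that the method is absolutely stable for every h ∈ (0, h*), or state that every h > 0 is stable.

(-3.3333,0); λ=-1 ⇒ h* = (10/3)/1 = 3.3333.

Set f=λy, z=hλ:
  k1=λy_n ⇒ h·k1=z·y_n;  k2=λ(1+3/5z)y_n ⇒ h·k2=z(1+3/5z)y_n
  y_{n+1}/y_n = 1 + 1/2z + 1/2z(1+3/5z) = 1 + z + 3/10z²
  Hence R(z) = 1 + z + 3/10z².

Need |R(x)|<1, x<0.
x=-1.47: |R|=0.1783
R=1: x+3/10x²=0 ⇒ x=−10/3=-3.3333; min R=1−1/(4·3/10)=0.1667>−1
Confirm numerically:
  x=-1.909: |R|=0.18428 <1
  x=-1.683: |R|=0.16675 <1
  x=-1.473: |R|=0.17792 <1
  x=-3.646: |R|=1.34199 >1
  x=-3.619: |R|=1.31015 >1
So |R|<1 on (-3.3333, 0).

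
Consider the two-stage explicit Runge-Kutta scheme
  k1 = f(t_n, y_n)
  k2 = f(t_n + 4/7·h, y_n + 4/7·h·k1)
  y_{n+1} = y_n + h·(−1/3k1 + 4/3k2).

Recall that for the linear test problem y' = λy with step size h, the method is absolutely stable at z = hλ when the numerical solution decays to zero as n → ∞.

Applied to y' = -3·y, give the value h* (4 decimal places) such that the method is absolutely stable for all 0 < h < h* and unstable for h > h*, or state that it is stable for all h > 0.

With y'=λy (z=hλ):
  k1=λy_n ⇒ h·k1=z·y_n;  k2=λ(1+4/7z)y_n ⇒ h·k2=z(1+4/7z)y_n
  y_{n+1}/y_n = 1 − 1/3z + 4/3z(1+4/7z) = 1 + z + 16/21z²
  Hence R(z) = 1 + z + 16/21z².

Find x<0 with |R(x)|<1.
x=-1.6: |R|=1.3505
R=1: x+16/21x²=0 ⇒ x=−21/16=-1.3125; min R=1−1/(4·16/21)=0.6719>−1
Confirm numerically:
  x=-1.203: |R|=0.89964 <1
  x=-1.047: |R|=0.78821 <1
  x=-0.786: |R|=0.68470 <1
  x=-0.716: |R|=0.67460 <1
  x=-1.582: |R|=1.32484 >1
  x=-1.448: |R|=1.14949 >1
  x=-1.423: |R|=1.11980 >1
Interval (-1.3125, 0).

(-1.3125,0); λ=-3 ⇒ h* = (21/16)/3 = 0.4375.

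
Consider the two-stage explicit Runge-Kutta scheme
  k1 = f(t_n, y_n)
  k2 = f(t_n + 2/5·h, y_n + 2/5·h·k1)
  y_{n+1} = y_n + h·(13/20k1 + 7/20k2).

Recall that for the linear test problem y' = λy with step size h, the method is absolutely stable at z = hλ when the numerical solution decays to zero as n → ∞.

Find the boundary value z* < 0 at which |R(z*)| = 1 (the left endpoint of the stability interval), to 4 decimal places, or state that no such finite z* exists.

Set f=λy, z=hλ:
  k1=λy_n ⇒ h·k1=z·y_n;  k2=λ(1+2/5z)y_n ⇒ h·k2=z(1+2/5z)y_n
  y_{n+1}/y_n = 1 + 13/20z + 7/20z(1+2/5z) = 1 + z + 7/50z²
  so R(z) = 1 + z + 7/50z².

Solve |R(x)|<1 on ℝ⁻.
x=-0.77: |R|=0.3130
R=1: x+7/50x²=0 ⇒ x=−50/7=-7.1429; min R=1−1/(4·7/50)=-0.7857>−1
Confirm numerically:
  x=-6.235: |R|=0.20753 <1
  x=-5.802: |R|=0.08915 <1
  x=-4.987: |R|=0.50518 <1
  x=-4.451: |R|=0.67740 <1
  x=-7.629: |R|=1.51923 >1
  x=-7.533: |R|=1.41145 >1
Stable set (-7.1429, 0).

left endpoint -7.1429.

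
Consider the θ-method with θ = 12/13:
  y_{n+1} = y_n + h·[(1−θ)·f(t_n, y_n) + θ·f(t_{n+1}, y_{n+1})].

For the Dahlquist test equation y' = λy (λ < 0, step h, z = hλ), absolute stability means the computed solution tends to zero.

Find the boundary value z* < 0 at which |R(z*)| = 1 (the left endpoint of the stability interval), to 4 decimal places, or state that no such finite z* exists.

Set f=λy, z=hλ:
  y_{n+1} = y_n + z·[1/13·y_n + 12/13·y_{n+1}] ⇒ (1 − 12/13z)y_{n+1} = (1 + 1/13z)y_n
  R(z) = (1 + 1/13z)/(1 − 12/13z).

Solve |R(x)|<1 on ℝ⁻.
x=-1.09: |R|=0.4567
x=-2: |R|=0.2973
x=-10: |R|=0.0226
x=-100: |R|=0.0717
θ=12/13≥1/2 ⇒ |1+1/13x|<|1−12/13x| ∀x<0 ⇒ unbounded interval.

(−∞, 0) — no finite endpoint.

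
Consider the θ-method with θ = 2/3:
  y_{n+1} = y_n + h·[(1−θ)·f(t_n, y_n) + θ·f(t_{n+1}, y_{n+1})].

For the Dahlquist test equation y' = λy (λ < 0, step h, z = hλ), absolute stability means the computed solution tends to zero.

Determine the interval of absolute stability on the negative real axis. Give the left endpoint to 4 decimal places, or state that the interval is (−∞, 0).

With y'=λy (z=hλ):
  y_{n+1} = y_n + z·[1/3·y_n + 2/3·y_{n+1}] ⇒ (1 − 2/3z)y_{n+1} = (1 + 1/3z)y_n
  R(z) = (1 + 1/3z)/(1 − 2/3z).

Boundary: |R(x)|=1, x<0.
x=-0.54: |R|=0.6029
x=-2: |R|=0.1429
x=-10: |R|=0.3043
x=-100: |R|=0.4778
θ=2/3≥1/2 ⇒ |1+1/3x|<|1−2/3x| ∀x<0 ⇒ stable on all of ℝ⁻.

(−∞, 0) — no finite endpoint.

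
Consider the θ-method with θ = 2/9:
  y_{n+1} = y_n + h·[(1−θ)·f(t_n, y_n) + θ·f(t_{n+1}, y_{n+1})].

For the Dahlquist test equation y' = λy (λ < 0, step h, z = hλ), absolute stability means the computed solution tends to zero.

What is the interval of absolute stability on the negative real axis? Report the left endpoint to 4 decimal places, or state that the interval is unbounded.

On y'=λy, z=hλ:
  y_{n+1} = y_n + z·[7/9·y_n + 2/9·y_{n+1}] ⇒ (1 − 2/9z)y_{n+1} = (1 + 7/9z)y_n
  ⇒ R(z) = (1 + 7/9z)/(1 − 2/9z).

Find x<0 with |R(x)|<1.
x=-0.99: |R|=0.1885
R=−1: 1+7/9x = −1+2/9x ⇒ -5/9x=2 ⇒ x=2/(-5/9)=-3.6000
Confirm numerically:
  x=-2.180: |R|=0.46856 <1
  x=-1.961: |R|=0.36581 <1
  x=-1.647: |R|=0.20571 <1
  x=-1.494: |R|=0.12162 <1
  x=-4.166: |R|=1.16328 >1
  x=-3.996: |R|=1.11653 >1
  x=-3.967: |R|=1.10836 >1
Stable set (-3.6000, 0).

z∈(-3.6000,0).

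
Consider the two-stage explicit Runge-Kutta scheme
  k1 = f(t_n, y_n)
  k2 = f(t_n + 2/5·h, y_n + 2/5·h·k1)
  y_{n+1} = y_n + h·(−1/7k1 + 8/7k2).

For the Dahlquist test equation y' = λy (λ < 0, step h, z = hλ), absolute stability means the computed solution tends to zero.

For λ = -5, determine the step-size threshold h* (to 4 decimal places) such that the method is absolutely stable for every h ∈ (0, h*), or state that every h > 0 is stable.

Test eqn y'=λy, z=hλ:
  k1=λy_n ⇒ h·k1=z·y_n;  k2=λ(1+2/5z)y_n ⇒ h·k2=z(1+2/5z)y_n
  y_{n+1}/y_n = 1 − 1/7z + 8/7z(1+2/5z) = 1 + z + 16/35z²
  Hence R(z) = 1 + z + 16/35z².

Find x<0 with |R(x)|<1.
x=-1.11: |R|=0.4532
R=1: x+16/35x²=0 ⇒ x=−35/16=-2.1875; min R=1−1/(4·16/35)=0.4531>−1
Confirm numerically:
  x=-2.095: |R|=0.91141 <1
  x=-1.764: |R|=0.65849 <1
  x=-1.058: |R|=0.45371 <1
  x=-2.481: |R|=1.33288 >1
  x=-2.471: |R|=1.32024 >1
  x=-2.282: |R|=1.09858 >1
Stable set (-2.1875, 0).

(-2.1875,0); λ=-5 ⇒ h* = (35/16)/5 = 0.4375.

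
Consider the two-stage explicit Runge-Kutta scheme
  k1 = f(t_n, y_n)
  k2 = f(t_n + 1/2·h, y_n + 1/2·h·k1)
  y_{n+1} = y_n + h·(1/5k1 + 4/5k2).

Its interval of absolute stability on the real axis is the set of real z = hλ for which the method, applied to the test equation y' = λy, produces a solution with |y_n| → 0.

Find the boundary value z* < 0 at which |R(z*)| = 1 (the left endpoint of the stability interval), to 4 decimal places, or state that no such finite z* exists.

left endpoint -2.5000.

With y'=λy (z=hλ):
  k1=λy_n ⇒ h·k1=z·y_n;  k2=λ(1+1/2z)y_n ⇒ h·k2=z(1+1/2z)y_n
  y_{n+1}/y_n = 1 + 1/5z + 4/5z(1+1/2z) = 1 + z + 2/5z²
  so R(z) = 1 + z + 2/5z².

Find x<0 with |R(x)|<1.
x=-1.13: |R|=0.3808
R=1: x+2/5x²=0 ⇒ x=−5/2=-2.5000; min R=1−1/(4·2/5)=0.3750>−1
Confirm numerically:
  x=-2.366: |R|=0.87318 <1
  x=-1.783: |R|=0.48864 <1
  x=-1.753: |R|=0.47620 <1
  x=-2.899: |R|=1.46268 >1
  x=-2.807: |R|=1.34470 >1
Stable set (-2.5000, 0).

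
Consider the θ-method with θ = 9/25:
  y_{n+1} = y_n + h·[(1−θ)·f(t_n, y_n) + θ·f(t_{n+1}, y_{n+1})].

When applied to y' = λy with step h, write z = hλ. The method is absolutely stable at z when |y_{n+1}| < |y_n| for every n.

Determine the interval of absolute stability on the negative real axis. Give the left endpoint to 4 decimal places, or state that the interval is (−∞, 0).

With y'=λy (z=hλ):
  y_{n+1} = y_n + z·[16/25·y_n + 9/25·y_{n+1}] ⇒ (1 − 9/25z)y_{n+1} = (1 + 16/25z)y_n
  R(z) = (1 + 16/25z)/(1 − 9/25z).

Need |R(x)|<1, x<0.
x=-0.88: |R|=0.3317
R=−1: 1+16/25x = −1+9/25x ⇒ -7/25x=2 ⇒ x=2/(-7/25)=-7.1429
Confirm numerically:
  x=-6.394: |R|=0.93650 <1
  x=-5.434: |R|=0.83815 <1
  x=-4.290: |R|=0.68606 <1
  x=-3.968: |R|=0.63394 <1
  x=-7.394: |R|=1.01920 >1
  x=-7.313: |R|=1.01311 >1
Interval (-7.1429, 0).

(-7.1429, 0).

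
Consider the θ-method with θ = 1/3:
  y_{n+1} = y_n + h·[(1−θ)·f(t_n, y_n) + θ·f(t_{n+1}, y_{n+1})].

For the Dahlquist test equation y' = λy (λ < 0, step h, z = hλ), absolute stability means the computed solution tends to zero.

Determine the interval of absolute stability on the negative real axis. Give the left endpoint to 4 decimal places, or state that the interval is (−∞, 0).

z∈(-6.0000,0).

Test eqn y'=λy, z=hλ:
  y_{n+1} = y_n + z·[2/3·y_n + 1/3·y_{n+1}] ⇒ (1 − 1/3z)y_{n+1} = (1 + 2/3z)y_n
  Hence R(z) = (1 + 2/3z)/(1 − 1/3z).

Boundary: |R(x)|=1, x<0.
x=-1.41: |R|=0.0408
R=−1: 1+2/3x = −1+1/3x ⇒ -1/3x=2 ⇒ x=2/(-1/3)=-6.0000
Confirm numerically:
  x=-4.917: |R|=0.86321 <1
  x=-4.130: |R|=0.73773 <1
  x=-3.744: |R|=0.66548 <1
  x=-6.439: |R|=1.04651 >1
  x=-6.409: |R|=1.04347 >1
So |R|<1 on (-6.0000, 0).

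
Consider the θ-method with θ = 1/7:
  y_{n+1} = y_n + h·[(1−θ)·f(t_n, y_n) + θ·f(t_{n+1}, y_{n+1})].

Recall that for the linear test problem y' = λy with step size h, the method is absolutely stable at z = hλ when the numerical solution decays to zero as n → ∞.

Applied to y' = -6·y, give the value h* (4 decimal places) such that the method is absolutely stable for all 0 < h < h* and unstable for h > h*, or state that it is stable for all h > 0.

(-2.8000,0); λ=-6 ⇒ h* = (14/5)/6 = 0.4667.

Test eqn y'=λy, z=hλ:
  y_{n+1} = y_n + z·[6/7·y_n + 1/7·y_{n+1}] ⇒ (1 − 1/7z)y_{n+1} = (1 + 6/7z)y_n
  R(z) = (1 + 6/7z)/(1 − 1/7z).

Need |R(x)|<1, x<0.
x=-0.72: |R|=0.3472
R=−1: 1+6/7x = −1+1/7x ⇒ -5/7x=2 ⇒ x=2/(-5/7)=-2.8000
Confirm numerically:
  x=-1.632: |R|=0.32345 <1
  x=-1.576: |R|=0.28638 <1
  x=-1.253: |R|=0.06277 <1
  x=-3.302: |R|=1.24364 >1
  x=-3.224: |R|=1.20736 >1
  x=-2.906: |R|=1.05350 >1
So |R|<1 on (-2.8000, 0).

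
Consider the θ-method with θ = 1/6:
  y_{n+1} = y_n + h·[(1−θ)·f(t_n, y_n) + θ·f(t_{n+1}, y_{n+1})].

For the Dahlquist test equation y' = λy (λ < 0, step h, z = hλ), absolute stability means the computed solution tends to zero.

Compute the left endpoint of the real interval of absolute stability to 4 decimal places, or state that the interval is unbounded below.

With y'=λy (z=hλ):
  y_{n+1} = y_n + z·[5/6·y_n + 1/6·y_{n+1}] ⇒ (1 − 1/6z)y_{n+1} = (1 + 5/6z)y_n
  Hence R(z) = (1 + 5/6z)/(1 − 1/6z).

Boundary: |R(x)|=1, x<0.
x=-0.54: |R|=0.5046
R=−1: 1+5/6x = −1+1/6x ⇒ -2/3x=2 ⇒ x=2/(-2/3)=-3.0000
Confirm numerically:
  x=-2.149: |R|=0.58228 <1
  x=-1.903: |R|=0.44477 <1
  x=-1.670: |R|=0.30639 <1
  x=-3.265: |R|=1.11441 >1
  x=-3.147: |R|=1.06428 >1
So |R|<1 on (-3.0000, 0).

z* = -3.0000.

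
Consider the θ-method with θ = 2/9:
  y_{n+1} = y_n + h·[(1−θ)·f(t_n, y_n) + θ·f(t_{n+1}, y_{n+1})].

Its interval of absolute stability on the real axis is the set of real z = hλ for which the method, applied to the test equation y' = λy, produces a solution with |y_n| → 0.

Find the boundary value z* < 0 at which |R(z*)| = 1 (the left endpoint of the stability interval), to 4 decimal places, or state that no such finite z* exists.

left endpoint -3.6000.

With y'=λy (z=hλ):
  y_{n+1} = y_n + z·[7/9·y_n + 2/9·y_{n+1}] ⇒ (1 − 2/9z)y_{n+1} = (1 + 7/9z)y_n
  Hence R(z) = (1 + 7/9z)/(1 − 2/9z).

Find x<0 with |R(x)|<1.
x=-1.48: |R|=0.1137
R=−1: 1+7/9x = −1+2/9x ⇒ -5/9x=2 ⇒ x=2/(-5/9)=-3.6000
Confirm numerically:
  x=-3.525: |R|=0.97664 <1
  x=-3.425: |R|=0.94479 <1
  x=-3.149: |R|=0.85260 <1
  x=-2.887: |R|=0.75870 <1
  x=-4.148: |R|=1.15842 >1
  x=-4.145: |R|=1.15761 >1
  x=-3.892: |R|=1.08699 >1
Stable set (-3.6000, 0).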